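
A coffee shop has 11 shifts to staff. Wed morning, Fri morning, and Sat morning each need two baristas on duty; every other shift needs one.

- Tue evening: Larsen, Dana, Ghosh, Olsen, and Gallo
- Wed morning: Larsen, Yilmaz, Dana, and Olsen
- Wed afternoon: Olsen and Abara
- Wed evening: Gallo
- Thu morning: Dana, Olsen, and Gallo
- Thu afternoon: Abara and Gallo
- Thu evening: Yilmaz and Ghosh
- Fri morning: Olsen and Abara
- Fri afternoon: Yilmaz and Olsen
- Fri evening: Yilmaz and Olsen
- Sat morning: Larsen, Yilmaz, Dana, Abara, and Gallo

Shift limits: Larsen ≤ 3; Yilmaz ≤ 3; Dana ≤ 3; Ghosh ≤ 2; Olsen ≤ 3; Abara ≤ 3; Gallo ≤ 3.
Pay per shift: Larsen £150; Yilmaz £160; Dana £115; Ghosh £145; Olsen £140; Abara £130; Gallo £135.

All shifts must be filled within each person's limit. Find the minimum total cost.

Wed evening can only be covered by Gallo, so that assignment is forced.
Fri morning can only be covered by Olsen and Abara, so that assignment is forced.
Picking the cheapest available barista for each shift independently would cost £1820, but that ignores the shift limits.
An optimal schedule: Tue evening→Gallo, Wed morning→Dana+Larsen, Wed afternoon→Abara, Wed evening→Gallo, Thu morning→Dana, Thu afternoon→Abara, Thu evening→Ghosh, Fri morning→Abara+Olsen, Fri afternoon→Olsen, Fri evening→Olsen, Sat morning→Dana+Gallo.
Total: 135 + 115 + 150 + 130 + 135 + 115 + 130 + 145 + 130 + 140 + 140 + 140 + 115 + 135 = £1855.

£1855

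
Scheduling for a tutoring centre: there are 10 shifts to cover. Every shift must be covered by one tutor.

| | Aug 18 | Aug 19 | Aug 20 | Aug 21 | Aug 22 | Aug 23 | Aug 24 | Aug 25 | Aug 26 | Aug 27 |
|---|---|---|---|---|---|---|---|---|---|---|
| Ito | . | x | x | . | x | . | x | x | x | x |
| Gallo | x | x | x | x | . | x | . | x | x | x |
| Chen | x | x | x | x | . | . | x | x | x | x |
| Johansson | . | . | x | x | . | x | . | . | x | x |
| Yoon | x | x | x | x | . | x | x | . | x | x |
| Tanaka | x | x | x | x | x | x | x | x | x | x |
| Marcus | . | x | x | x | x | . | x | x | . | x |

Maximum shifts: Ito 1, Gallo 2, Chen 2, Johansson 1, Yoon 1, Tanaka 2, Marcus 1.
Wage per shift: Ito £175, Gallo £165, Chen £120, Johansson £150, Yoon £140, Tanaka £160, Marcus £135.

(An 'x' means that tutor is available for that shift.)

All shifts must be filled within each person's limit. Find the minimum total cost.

£1490

Picking the cheapest available tutor for each shift independently would cost £1235, but that ignores the shift limits.
An optimal schedule: Aug 18→Gallo, Aug 19→Yoon, Aug 20→Tanaka, Aug 21→Johansson, Aug 22→Ito, Aug 23→Gallo, Aug 24→Chen, Aug 25→Chen, Aug 26→Tanaka, Aug 27→Marcus.
Total: 165 + 140 + 160 + 150 + 175 + 165 + 120 + 120 + 160 + 135 = £1490.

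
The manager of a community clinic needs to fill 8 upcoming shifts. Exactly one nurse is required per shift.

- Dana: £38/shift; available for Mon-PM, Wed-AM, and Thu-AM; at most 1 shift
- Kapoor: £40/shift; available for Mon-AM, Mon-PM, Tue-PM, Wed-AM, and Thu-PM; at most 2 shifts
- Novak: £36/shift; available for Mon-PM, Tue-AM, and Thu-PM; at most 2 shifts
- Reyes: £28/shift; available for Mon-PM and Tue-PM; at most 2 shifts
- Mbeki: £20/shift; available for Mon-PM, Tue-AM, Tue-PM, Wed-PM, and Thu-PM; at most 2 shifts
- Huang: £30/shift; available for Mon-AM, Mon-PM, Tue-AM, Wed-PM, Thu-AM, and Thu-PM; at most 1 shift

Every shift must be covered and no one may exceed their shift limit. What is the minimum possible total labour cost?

Picking the cheapest available nurse for each shift independently would cost £198, but that ignores the shift limits.
An optimal schedule: Mon-AM→Huang, Mon-PM→Reyes, Tue-AM→Mbeki, Tue-PM→Reyes, Wed-AM→Kapoor, Wed-PM→Mbeki, Thu-AM→Dana, Thu-PM→Novak.
Total: 30 + 28 + 20 + 28 + 40 + 20 + 38 + 36 = £240.

£240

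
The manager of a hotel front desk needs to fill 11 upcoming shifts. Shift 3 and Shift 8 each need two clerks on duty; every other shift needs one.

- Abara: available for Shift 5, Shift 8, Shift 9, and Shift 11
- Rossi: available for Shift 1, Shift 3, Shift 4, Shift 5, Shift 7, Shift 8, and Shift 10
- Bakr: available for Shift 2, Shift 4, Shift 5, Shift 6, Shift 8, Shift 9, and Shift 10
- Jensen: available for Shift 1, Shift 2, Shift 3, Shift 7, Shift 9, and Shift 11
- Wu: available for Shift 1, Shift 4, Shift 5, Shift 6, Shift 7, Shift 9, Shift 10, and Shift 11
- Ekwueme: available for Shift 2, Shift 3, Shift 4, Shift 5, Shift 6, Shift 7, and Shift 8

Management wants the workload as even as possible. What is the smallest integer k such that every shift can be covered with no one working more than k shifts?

3

With 6 clerks and 13 worker-slots to fill, someone must work at least ⌈13/6⌉ = 3 shifts, so k ≥ 3.
k = 3 works: Shift 1→Rossi, Shift 2→Bakr, Shift 3→Rossi+Jensen, Shift 4→Bakr, Shift 5→Wu, Shift 6→Bakr, Shift 7→Jensen, Shift 8→Abara+Ekwueme, Shift 9→Abara, Shift 10→Rossi, Shift 11→Abara.
Loads: Abara 3, Rossi 3, Bakr 3, Jensen 2, Wu 1, Ekwueme 1 — all ≤ 3.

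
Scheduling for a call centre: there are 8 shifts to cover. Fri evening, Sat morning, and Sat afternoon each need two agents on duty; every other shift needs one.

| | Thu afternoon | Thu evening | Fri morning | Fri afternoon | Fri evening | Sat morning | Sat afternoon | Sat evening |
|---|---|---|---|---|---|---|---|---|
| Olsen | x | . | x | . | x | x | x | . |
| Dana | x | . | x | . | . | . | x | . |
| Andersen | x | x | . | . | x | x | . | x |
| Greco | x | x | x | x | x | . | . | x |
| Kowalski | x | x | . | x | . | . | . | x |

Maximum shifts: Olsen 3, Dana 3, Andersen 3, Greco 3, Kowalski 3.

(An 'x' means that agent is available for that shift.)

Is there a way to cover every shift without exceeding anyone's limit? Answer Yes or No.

Yes

Sat morning can only be covered by Olsen and Andersen, so that assignment is forced.
Sat afternoon can only be covered by Olsen and Dana, so that assignment is forced.
One valid schedule: Thu afternoon→Dana, Thu evening→Andersen, Fri morning→Olsen, Fri afternoon→Greco, Fri evening→Andersen+Greco, Sat morning→Olsen+Andersen, Sat afternoon→Olsen+Dana, Sat evening→Greco.
Loads: Olsen 3/3, Dana 2/3, Andersen 3/3, Greco 3/3, Kowalski 0/3 — all within limits.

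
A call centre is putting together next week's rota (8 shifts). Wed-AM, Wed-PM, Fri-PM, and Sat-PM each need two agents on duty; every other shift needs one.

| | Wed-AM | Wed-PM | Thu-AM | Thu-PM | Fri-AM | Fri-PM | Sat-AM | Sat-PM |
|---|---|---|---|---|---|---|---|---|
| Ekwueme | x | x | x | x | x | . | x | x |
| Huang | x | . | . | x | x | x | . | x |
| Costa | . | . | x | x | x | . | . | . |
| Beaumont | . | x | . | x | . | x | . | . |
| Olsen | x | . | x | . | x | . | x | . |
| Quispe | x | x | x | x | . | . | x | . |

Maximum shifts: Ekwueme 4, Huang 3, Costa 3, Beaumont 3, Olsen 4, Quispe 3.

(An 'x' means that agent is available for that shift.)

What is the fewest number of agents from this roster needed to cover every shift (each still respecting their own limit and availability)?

4

12 slots to fill and no one can take more than 4, so at least ⌈12/4⌉ = 3 agents are needed.
Any 3 agents together have capacity at most 4+4+3 = 11 < 12 slots, so 3 can never suffice.
Ekwueme, Huang, Costa, and Beaumont alone can cover everything: Wed-AM→Ekwueme+Huang, Wed-PM→Ekwueme+Beaumont, Thu-AM→Costa, Thu-PM→Costa, Fri-AM→Costa, Fri-PM→Huang+Beaumont, Sat-AM→Ekwueme, Sat-PM→Ekwueme+Huang.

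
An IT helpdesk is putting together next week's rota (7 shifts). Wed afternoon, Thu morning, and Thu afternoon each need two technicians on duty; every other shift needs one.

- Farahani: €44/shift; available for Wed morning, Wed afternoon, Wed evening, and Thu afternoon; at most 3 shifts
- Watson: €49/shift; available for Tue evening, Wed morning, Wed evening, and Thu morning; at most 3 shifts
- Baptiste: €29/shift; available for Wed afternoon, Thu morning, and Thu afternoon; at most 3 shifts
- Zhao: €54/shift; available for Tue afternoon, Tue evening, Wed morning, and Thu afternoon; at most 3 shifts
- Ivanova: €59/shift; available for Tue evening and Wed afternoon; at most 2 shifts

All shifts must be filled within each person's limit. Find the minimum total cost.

Tue afternoon can only be covered by Zhao, so that assignment is forced.
Thu morning can only be covered by Watson and Baptiste, so that assignment is forced.
Picking the cheapest available technician for each shift independently would cost €415, but that ignores the shift limits.
An optimal schedule: Tue afternoon→Zhao, Tue evening→Watson, Wed morning→Watson, Wed afternoon→Baptiste+Farahani, Wed evening→Farahani, Thu morning→Baptiste+Watson, Thu afternoon→Baptiste+Farahani.
Total: 54 + 49 + 49 + 29 + 44 + 44 + 29 + 49 + 29 + 44 = €420.

€420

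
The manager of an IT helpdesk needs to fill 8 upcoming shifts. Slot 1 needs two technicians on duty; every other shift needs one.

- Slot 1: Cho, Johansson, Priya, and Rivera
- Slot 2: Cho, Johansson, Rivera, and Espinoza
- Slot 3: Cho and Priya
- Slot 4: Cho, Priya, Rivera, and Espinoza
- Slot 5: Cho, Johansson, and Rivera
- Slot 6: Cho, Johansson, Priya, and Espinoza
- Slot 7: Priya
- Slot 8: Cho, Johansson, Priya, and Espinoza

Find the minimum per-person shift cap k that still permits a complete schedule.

2

With 5 technicians and 9 worker-slots to fill, someone must work at least ⌈9/5⌉ = 2 shifts, so k ≥ 2.
k = 2 works: Slot 1→Johansson+Rivera, Slot 2→Johansson, Slot 3→Cho, Slot 4→Priya, Slot 5→Cho, Slot 6→Espinoza, Slot 7→Priya, Slot 8→Espinoza.
Loads: Cho 2, Johansson 2, Priya 2, Rivera 1, Espinoza 2 — all ≤ 2.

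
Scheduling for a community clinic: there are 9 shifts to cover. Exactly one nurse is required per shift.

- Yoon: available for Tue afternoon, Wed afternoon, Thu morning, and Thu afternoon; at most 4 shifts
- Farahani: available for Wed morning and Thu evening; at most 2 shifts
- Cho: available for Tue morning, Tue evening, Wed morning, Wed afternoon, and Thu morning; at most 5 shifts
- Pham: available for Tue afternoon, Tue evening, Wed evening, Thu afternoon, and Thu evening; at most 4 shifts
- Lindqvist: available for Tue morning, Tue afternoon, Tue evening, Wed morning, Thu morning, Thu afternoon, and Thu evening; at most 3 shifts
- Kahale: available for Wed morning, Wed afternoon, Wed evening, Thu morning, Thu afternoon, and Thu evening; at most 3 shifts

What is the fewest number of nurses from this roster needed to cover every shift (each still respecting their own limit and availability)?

9 slots to fill and no one can take more than 5, so at least ⌈9/5⌉ = 2 nurses are needed.
Cho and Pham alone can cover everything: Tue morning→Cho, Tue afternoon→Pham, Tue evening→Cho, Wed morning→Cho, Wed afternoon→Cho, Wed evening→Pham, Thu morning→Cho, Thu afternoon→Pham, Thu evening→Pham.

2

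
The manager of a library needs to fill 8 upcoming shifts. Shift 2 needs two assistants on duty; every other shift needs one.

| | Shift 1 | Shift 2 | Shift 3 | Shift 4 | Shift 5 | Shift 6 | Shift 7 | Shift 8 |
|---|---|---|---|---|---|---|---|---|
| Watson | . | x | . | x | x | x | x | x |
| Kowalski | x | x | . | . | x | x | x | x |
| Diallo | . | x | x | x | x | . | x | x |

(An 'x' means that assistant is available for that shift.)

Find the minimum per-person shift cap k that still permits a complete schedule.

With 3 assistants and 9 worker-slots to fill, someone must work at least ⌈9/3⌉ = 3 shifts, so k ≥ 3.
k = 3 works: Shift 1→Kowalski, Shift 2→Watson+Kowalski, Shift 3→Diallo, Shift 4→Watson, Shift 5→Kowalski, Shift 6→Watson, Shift 7→Diallo, Shift 8→Diallo.
Loads: Watson 3, Kowalski 3, Diallo 3 — all ≤ 3.

3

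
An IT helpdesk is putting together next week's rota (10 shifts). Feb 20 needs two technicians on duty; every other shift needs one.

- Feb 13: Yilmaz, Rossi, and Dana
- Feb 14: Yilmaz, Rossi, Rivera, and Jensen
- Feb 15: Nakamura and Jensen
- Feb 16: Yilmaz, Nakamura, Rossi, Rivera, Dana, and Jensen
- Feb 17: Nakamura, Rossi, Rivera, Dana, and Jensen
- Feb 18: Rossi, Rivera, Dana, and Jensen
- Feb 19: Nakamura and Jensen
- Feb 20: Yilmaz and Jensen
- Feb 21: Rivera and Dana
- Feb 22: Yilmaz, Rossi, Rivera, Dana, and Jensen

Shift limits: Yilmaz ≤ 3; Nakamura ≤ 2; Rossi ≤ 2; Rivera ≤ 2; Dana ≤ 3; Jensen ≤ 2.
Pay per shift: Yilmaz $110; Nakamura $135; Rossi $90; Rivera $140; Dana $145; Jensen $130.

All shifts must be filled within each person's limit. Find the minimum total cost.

Feb 20 can only be covered by Yilmaz and Jensen, so that assignment is forced.
Picking the cheapest available technician for each shift independently would cost $1180, but that ignores the shift limits.
An optimal schedule: Feb 13→Rossi, Feb 14→Rossi, Feb 15→Jensen, Feb 16→Yilmaz, Feb 17→Nakamura, Feb 18→Rivera, Feb 19→Nakamura, Feb 20→Yilmaz+Jensen, Feb 21→Rivera, Feb 22→Yilmaz.
Total: 90 + 90 + 130 + 110 + 135 + 140 + 135 + 110 + 130 + 140 + 110 = $1320.

$1320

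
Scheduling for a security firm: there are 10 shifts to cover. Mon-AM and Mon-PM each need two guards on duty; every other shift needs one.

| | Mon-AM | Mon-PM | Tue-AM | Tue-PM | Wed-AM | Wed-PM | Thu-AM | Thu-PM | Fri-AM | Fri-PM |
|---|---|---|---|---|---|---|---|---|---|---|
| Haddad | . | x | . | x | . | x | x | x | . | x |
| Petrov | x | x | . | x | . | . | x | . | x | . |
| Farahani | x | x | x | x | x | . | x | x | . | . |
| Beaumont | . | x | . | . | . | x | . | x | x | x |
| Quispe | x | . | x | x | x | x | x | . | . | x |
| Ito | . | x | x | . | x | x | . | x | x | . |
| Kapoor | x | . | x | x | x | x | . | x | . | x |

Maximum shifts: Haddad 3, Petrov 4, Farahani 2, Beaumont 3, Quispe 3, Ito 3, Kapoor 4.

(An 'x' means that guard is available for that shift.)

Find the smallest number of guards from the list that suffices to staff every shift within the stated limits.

12 slots to fill and no one can take more than 4, so at least ⌈12/4⌉ = 3 guards are needed.
Any 3 guards together have capacity at most 4+4+3 = 11 < 12 slots, so 3 can never suffice.
Haddad, Petrov, Farahani, and Quispe alone can cover everything: Mon-AM→Petrov+Quispe, Mon-PM→Haddad+Petrov, Tue-AM→Farahani, Tue-PM→Petrov, Wed-AM→Farahani, Wed-PM→Haddad, Thu-AM→Quispe, Thu-PM→Haddad, Fri-AM→Petrov, Fri-PM→Quispe.

4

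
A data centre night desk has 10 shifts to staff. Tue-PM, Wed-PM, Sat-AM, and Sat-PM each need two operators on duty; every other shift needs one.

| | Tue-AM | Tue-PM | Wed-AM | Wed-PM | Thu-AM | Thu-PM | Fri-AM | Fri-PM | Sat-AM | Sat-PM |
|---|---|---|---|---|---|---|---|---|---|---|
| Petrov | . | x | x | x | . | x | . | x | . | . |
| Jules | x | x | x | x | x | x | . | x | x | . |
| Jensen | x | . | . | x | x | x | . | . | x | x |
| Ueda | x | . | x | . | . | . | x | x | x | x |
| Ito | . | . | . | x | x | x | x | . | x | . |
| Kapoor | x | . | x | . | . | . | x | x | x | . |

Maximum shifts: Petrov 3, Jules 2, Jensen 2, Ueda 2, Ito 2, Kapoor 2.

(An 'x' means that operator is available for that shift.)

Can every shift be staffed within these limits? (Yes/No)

Total capacity is 3+2+2+2+2+2 = 13 but 14 worker-slots are needed — infeasible.

No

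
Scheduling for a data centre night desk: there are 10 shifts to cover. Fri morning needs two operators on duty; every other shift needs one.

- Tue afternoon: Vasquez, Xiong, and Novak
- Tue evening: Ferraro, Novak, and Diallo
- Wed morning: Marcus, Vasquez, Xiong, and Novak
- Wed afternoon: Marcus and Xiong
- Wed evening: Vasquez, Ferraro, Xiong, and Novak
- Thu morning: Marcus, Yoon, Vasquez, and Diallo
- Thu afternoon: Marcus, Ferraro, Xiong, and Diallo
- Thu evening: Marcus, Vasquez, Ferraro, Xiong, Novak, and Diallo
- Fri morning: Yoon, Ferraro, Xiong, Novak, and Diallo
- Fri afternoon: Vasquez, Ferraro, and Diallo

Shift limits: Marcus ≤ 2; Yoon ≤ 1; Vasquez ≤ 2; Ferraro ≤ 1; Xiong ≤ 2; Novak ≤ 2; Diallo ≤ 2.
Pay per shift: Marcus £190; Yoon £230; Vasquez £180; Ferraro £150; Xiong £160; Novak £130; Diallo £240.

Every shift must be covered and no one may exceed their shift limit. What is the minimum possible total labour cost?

Picking the cheapest available operator for each shift independently would cost £1570, but that ignores the shift limits.
An optimal schedule: Tue afternoon→Vasquez, Tue evening→Ferraro, Wed morning→Marcus, Wed afternoon→Marcus, Wed evening→Xiong, Thu morning→Yoon, Thu afternoon→Xiong, Thu evening→Novak, Fri morning→Novak+Diallo, Fri afternoon→Vasquez.
Total: 180 + 150 + 190 + 190 + 160 + 230 + 160 + 130 + 130 + 240 + 180 = £1940.

£1940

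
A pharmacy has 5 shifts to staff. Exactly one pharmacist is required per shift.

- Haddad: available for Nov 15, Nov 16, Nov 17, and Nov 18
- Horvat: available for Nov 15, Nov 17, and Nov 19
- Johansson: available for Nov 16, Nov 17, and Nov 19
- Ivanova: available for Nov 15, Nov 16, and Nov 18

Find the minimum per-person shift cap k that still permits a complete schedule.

2

With 4 pharmacists and 5 worker-slots to fill, someone must work at least ⌈5/4⌉ = 2 shifts, so k ≥ 2.
k = 2 works: Nov 15→Haddad, Nov 16→Johansson, Nov 17→Horvat, Nov 18→Haddad, Nov 19→Horvat.
Loads: Haddad 2, Horvat 2, Johansson 1, Ivanova 0 — all ≤ 2.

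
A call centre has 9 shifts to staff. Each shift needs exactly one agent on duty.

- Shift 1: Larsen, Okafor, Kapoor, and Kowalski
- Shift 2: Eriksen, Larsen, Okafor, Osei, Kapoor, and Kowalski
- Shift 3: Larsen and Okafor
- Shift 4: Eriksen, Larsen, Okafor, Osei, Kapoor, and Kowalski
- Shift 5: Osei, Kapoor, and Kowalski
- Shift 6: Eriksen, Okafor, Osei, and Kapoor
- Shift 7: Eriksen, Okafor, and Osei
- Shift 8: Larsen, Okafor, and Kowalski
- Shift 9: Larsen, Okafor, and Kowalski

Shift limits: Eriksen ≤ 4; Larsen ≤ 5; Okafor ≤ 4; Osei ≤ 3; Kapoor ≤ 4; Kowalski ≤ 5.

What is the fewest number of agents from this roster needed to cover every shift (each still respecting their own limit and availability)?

2

9 slots to fill and no one can take more than 5, so at least ⌈9/5⌉ = 2 agents are needed.
Okafor and Kowalski alone can cover everything: Shift 1→Okafor, Shift 2→Kowalski, Shift 3→Okafor, Shift 4→Kowalski, Shift 5→Kowalski, Shift 6→Okafor, Shift 7→Okafor, Shift 8→Kowalski, Shift 9→Kowalski.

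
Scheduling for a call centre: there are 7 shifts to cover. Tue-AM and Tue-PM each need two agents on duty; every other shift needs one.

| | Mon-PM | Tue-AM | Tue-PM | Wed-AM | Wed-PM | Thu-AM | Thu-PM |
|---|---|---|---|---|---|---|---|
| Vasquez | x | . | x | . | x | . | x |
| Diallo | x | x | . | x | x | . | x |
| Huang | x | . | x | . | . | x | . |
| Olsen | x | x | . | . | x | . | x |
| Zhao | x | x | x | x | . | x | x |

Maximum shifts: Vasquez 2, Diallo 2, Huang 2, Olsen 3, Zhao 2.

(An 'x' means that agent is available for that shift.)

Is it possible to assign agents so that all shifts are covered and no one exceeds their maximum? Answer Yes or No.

Yes

One valid schedule: Mon-PM→Olsen, Tue-AM→Diallo+Olsen, Tue-PM→Vasquez+Huang, Wed-AM→Diallo, Wed-PM→Vasquez, Thu-AM→Huang, Thu-PM→Olsen.
Loads: Vasquez 2/2, Diallo 2/2, Huang 2/2, Olsen 3/3, Zhao 0/2 — all within limits.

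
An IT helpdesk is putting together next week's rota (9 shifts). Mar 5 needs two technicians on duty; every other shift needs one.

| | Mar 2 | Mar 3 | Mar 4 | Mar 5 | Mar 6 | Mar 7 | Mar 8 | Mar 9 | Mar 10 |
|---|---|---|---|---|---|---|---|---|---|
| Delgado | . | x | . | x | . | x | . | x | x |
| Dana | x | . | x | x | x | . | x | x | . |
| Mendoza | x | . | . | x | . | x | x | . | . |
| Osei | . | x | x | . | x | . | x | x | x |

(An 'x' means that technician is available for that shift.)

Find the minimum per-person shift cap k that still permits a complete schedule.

With 4 technicians and 10 worker-slots to fill, someone must work at least ⌈10/4⌉ = 3 shifts, so k ≥ 3.
k = 3 works: Mar 2→Dana, Mar 3→Delgado, Mar 4→Dana, Mar 5→Delgado+Mendoza, Mar 6→Dana, Mar 7→Delgado, Mar 8→Mendoza, Mar 9→Osei, Mar 10→Osei.
Loads: Delgado 3, Dana 3, Mendoza 2, Osei 2 — all ≤ 3.

3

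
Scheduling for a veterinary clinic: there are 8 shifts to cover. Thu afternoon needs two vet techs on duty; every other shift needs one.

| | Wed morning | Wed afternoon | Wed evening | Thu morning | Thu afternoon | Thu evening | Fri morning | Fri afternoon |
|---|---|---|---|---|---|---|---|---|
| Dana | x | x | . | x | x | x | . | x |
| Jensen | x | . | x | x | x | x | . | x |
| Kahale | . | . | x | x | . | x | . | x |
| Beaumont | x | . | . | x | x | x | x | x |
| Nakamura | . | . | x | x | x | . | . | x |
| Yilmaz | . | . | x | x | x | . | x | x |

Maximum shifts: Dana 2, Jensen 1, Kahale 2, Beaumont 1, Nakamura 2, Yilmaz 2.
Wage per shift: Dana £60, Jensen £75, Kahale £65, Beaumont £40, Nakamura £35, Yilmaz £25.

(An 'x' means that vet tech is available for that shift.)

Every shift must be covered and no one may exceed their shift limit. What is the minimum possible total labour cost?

Wed afternoon can only be covered by Dana, so that assignment is forced.
Picking the cheapest available vet tech for each shift independently would cost £300, but that ignores the shift limits.
An optimal schedule: Wed morning→Beaumont, Wed afternoon→Dana, Wed evening→Yilmaz, Thu morning→Nakamura, Thu afternoon→Nakamura+Dana, Thu evening→Kahale, Fri morning→Yilmaz, Fri afternoon→Kahale.
Total: 40 + 60 + 25 + 35 + 35 + 60 + 65 + 25 + 65 = £410.

£410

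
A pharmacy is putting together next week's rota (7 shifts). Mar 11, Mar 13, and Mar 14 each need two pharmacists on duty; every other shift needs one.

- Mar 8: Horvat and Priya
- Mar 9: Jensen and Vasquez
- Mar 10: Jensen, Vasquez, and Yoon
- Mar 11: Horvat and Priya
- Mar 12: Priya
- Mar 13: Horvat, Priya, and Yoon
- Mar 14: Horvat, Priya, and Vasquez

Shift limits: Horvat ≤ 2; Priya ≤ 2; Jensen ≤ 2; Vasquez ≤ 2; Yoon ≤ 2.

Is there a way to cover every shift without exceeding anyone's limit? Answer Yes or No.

Total capacity is 10 and 10 slots are needed, so capacity alone doesn't rule it out.
Shifts {Mar 8, Mar 11, Mar 12, Mar 13} need 6 worker-slots in total, but the pharmacists available for any of those shifts (Horvat, Priya, and Yoon) can supply at most 5 among them. So no valid schedule exists.

No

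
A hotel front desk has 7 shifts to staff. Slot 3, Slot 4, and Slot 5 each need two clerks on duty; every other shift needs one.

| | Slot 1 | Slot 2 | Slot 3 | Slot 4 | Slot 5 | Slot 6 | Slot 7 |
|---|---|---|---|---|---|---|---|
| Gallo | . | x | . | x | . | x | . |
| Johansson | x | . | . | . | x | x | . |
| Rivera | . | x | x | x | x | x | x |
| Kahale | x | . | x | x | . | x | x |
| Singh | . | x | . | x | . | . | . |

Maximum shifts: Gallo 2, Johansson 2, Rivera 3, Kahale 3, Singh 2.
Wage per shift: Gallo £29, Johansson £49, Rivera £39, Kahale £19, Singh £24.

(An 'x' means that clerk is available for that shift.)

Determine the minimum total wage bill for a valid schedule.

Slot 3 can only be covered by Rivera and Kahale, so that assignment is forced.
Slot 5 can only be covered by Johansson and Rivera, so that assignment is forced.
Picking the cheapest available clerk for each shift independently would cost £270, but that ignores the shift limits.
An optimal schedule: Slot 1→Kahale, Slot 2→Singh, Slot 3→Kahale+Rivera, Slot 4→Singh+Gallo, Slot 5→Rivera+Johansson, Slot 6→Gallo, Slot 7→Kahale.
Total: 19 + 24 + 19 + 39 + 24 + 29 + 39 + 49 + 29 + 19 = £290.

£290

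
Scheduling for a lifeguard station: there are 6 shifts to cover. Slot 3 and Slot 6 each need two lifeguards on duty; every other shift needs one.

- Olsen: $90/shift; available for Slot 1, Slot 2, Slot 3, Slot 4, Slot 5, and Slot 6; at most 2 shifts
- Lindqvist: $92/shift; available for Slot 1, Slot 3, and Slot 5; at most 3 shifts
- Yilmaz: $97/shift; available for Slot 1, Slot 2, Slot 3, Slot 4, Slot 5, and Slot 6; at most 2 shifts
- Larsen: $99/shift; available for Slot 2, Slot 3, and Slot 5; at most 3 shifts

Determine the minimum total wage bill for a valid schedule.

Slot 6 can only be covered by Olsen and Yilmaz, so that assignment is forced.
Picking the cheapest available lifeguard for each shift independently would cost $729, but that ignores the shift limits.
An optimal schedule: Slot 1→Lindqvist, Slot 2→Yilmaz, Slot 3→Lindqvist+Larsen, Slot 4→Olsen, Slot 5→Lindqvist, Slot 6→Olsen+Yilmaz.
Total: 92 + 97 + 92 + 99 + 90 + 92 + 90 + 97 = $749.

$749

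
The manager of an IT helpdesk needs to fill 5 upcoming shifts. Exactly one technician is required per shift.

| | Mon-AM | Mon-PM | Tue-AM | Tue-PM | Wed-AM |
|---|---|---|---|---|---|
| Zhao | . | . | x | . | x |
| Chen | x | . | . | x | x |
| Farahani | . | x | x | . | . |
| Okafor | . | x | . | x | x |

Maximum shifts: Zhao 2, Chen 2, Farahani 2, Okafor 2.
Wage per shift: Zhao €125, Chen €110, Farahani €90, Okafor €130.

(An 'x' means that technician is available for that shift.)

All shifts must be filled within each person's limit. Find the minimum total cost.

€525

Mon-AM can only be covered by Chen, so that assignment is forced.
Picking the cheapest available technician for each shift independently would cost €510, but that ignores the shift limits.
An optimal schedule: Mon-AM→Chen, Mon-PM→Farahani, Tue-AM→Farahani, Tue-PM→Chen, Wed-AM→Zhao.
Total: 110 + 90 + 90 + 110 + 125 = €525.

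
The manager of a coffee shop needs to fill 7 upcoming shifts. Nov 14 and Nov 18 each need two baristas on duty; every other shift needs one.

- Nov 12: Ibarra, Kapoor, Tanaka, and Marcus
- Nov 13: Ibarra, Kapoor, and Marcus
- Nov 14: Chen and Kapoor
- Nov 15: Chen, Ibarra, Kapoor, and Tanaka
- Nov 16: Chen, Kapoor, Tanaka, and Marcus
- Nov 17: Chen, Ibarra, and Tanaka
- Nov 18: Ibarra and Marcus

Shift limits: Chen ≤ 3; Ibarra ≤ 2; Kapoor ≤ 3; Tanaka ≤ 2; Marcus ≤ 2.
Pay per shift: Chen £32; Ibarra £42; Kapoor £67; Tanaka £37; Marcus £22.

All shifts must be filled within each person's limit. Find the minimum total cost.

£323

Nov 14 can only be covered by Chen and Kapoor, so that assignment is forced.
Nov 18 can only be covered by Ibarra and Marcus, so that assignment is forced.
Picking the cheapest available barista for each shift independently would cost £293, but that ignores the shift limits.
An optimal schedule: Nov 12→Tanaka, Nov 13→Marcus, Nov 14→Chen+Kapoor, Nov 15→Chen, Nov 16→Tanaka, Nov 17→Chen, Nov 18→Marcus+Ibarra.
Total: 37 + 22 + 32 + 67 + 32 + 37 + 32 + 22 + 42 = £323.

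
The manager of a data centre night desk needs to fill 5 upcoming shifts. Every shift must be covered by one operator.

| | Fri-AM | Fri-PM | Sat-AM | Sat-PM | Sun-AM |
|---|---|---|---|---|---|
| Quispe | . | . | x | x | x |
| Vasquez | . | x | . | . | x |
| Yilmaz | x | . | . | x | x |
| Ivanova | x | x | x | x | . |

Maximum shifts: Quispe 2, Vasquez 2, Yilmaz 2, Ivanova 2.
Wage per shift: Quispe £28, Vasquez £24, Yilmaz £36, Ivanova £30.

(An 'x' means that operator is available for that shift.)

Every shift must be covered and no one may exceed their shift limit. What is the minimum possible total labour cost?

Picking the cheapest available operator for each shift independently would cost £134, and that bound is achievable.
An optimal schedule: Fri-AM→Ivanova, Fri-PM→Vasquez, Sat-AM→Quispe, Sat-PM→Quispe, Sun-AM→Vasquez.
Total: 30 + 24 + 28 + 28 + 24 = £134.

£134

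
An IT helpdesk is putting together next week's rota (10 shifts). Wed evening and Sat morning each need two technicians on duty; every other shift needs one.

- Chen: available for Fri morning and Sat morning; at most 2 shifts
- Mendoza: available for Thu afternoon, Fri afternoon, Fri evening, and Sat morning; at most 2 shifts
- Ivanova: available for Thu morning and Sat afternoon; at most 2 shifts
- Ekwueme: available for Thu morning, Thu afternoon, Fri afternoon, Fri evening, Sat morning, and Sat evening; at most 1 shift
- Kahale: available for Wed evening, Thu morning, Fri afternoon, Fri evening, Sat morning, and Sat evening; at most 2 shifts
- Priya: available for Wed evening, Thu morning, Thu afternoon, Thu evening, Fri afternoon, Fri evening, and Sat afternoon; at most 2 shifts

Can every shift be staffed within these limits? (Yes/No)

No

Total capacity is 2+2+2+1+2+2 = 11 but 12 worker-slots are needed — infeasible.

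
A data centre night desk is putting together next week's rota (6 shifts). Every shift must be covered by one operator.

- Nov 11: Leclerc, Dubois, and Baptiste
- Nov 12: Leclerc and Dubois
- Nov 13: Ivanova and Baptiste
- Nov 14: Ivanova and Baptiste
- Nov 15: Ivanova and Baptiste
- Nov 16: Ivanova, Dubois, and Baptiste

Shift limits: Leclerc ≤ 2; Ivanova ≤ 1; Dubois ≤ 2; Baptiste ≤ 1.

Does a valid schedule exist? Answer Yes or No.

No

Total capacity is 6 and 6 slots are needed, so capacity alone doesn't rule it out.
Shifts {Nov 13, Nov 14, Nov 15} need 3 worker-slots in total, but the operators available for any of those shifts (Ivanova and Baptiste) can supply at most 2 among them. So no valid schedule exists.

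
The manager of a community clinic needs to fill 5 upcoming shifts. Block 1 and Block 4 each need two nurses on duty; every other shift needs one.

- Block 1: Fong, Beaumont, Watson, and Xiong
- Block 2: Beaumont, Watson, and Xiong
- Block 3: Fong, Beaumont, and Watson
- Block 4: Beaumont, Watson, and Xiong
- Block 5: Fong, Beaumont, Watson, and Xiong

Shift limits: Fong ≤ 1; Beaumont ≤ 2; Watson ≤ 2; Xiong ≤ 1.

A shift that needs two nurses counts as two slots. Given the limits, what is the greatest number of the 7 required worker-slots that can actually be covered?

Total capacity across all nurses is 1+2+2+1 = 6, and 7 slots are needed, so at most 6 can be filled.
An assignment achieving 6: Block 1→Watson+Xiong, Block 2→Beaumont, Block 3→Fong, Block 4→Beaumont+Watson.
Loads: Fong 1/1, Beaumont 2/2, Watson 2/2, Xiong 1/1.

6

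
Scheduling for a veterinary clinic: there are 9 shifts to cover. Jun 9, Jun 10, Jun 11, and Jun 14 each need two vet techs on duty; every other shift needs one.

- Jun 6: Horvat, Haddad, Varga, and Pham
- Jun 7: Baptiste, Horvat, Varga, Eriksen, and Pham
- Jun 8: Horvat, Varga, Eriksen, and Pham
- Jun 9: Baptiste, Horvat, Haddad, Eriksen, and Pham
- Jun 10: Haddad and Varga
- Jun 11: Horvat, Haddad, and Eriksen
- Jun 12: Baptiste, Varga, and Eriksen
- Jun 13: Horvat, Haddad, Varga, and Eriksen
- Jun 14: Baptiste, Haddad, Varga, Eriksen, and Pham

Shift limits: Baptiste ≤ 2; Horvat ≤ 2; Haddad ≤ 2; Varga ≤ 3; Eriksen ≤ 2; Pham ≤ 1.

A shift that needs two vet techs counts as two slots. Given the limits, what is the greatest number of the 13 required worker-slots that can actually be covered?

Total capacity across all vet techs is 2+2+2+3+2+1 = 12, and 13 slots are needed, so at most 12 can be filled.
An assignment achieving 12: Jun 6→Horvat, Jun 7→Baptiste, Jun 8→Varga, Jun 9→Eriksen+Pham, Jun 10→Haddad+Varga, Jun 11→Horvat+Haddad, Jun 12→Baptiste, Jun 13→Varga, Jun 14→Eriksen.
Loads: Baptiste 2/2, Horvat 2/2, Haddad 2/2, Varga 3/3, Eriksen 2/2, Pham 1/1.

12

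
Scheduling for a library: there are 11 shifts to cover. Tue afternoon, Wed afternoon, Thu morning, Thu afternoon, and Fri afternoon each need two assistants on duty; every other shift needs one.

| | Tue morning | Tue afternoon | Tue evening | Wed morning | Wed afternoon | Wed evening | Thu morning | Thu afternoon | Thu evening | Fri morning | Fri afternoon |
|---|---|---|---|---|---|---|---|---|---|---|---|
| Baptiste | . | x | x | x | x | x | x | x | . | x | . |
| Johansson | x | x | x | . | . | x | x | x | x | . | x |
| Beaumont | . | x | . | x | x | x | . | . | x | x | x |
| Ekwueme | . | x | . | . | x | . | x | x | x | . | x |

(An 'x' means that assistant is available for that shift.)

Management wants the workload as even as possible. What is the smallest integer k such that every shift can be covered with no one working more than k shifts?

With 4 assistants and 16 worker-slots to fill, someone must work at least ⌈16/4⌉ = 4 shifts, so k ≥ 4.
k = 4 works: Tue morning→Johansson, Tue afternoon→Beaumont+Ekwueme, Tue evening→Baptiste, Wed morning→Baptiste, Wed afternoon→Baptiste+Beaumont, Wed evening→Johansson, Thu morning→Johansson+Ekwueme, Thu afternoon→Johansson+Ekwueme, Thu evening→Beaumont, Fri morning→Baptiste, Fri afternoon→Beaumont+Ekwueme.
Loads: Baptiste 4, Johansson 4, Beaumont 4, Ekwueme 4 — all ≤ 4.

4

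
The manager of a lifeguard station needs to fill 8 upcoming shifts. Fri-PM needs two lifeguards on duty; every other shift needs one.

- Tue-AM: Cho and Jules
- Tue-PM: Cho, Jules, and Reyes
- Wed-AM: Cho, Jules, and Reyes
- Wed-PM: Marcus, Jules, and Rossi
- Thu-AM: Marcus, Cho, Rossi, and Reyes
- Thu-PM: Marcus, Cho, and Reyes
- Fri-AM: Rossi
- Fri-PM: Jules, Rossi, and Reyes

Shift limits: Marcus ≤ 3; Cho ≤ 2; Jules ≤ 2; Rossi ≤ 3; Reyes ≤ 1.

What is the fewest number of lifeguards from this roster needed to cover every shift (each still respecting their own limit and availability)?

9 slots to fill and no one can take more than 3, so at least ⌈9/3⌉ = 3 lifeguards are needed.
Any 3 lifeguards together have capacity at most 3+3+2 = 8 < 9 slots, so 3 can never suffice.
Marcus, Cho, Jules, and Rossi alone can cover everything: Tue-AM→Cho, Tue-PM→Cho, Wed-AM→Jules, Wed-PM→Marcus, Thu-AM→Marcus, Thu-PM→Marcus, Fri-AM→Rossi, Fri-PM→Jules+Rossi.

4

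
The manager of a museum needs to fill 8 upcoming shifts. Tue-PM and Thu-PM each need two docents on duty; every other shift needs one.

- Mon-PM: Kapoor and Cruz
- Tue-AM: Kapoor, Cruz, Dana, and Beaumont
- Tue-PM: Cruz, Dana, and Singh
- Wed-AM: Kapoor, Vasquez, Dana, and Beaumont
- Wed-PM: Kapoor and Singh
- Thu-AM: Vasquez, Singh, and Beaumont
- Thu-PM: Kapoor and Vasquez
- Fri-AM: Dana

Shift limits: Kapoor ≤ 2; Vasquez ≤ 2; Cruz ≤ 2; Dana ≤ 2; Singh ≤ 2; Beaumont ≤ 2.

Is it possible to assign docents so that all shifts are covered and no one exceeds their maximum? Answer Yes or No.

Yes

Thu-PM can only be covered by Kapoor and Vasquez, so that assignment is forced.
Fri-AM can only be covered by Dana, so that assignment is forced.
One valid schedule: Mon-PM→Kapoor, Tue-AM→Cruz, Tue-PM→Cruz+Dana, Wed-AM→Beaumont, Wed-PM→Singh, Thu-AM→Vasquez, Thu-PM→Kapoor+Vasquez, Fri-AM→Dana.
Loads: Kapoor 2/2, Vasquez 2/2, Cruz 2/2, Dana 2/2, Singh 1/2, Beaumont 1/2 — all within limits.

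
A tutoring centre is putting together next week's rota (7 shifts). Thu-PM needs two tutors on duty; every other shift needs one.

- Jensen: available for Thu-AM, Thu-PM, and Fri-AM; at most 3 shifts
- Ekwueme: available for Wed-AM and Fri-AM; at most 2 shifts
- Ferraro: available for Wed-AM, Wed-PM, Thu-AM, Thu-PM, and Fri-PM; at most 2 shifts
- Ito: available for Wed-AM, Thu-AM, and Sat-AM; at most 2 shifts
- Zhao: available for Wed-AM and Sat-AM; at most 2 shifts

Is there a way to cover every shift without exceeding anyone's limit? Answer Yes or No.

No

Total capacity is 11 and 8 slots are needed, so capacity alone doesn't rule it out.
Shifts {Wed-PM, Thu-PM, Fri-PM} need 4 worker-slots in total, but the tutors available for any of those shifts (Jensen and Ferraro) can supply at most 3 among them. So no valid schedule exists.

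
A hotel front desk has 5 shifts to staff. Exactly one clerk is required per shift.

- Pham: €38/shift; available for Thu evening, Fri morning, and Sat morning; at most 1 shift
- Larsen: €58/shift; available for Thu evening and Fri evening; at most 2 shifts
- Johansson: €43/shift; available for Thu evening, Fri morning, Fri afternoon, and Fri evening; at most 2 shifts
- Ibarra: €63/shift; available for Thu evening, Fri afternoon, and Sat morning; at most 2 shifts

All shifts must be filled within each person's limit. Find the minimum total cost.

€240

Picking the cheapest available clerk for each shift independently would cost €200, but that ignores the shift limits.
An optimal schedule: Thu evening→Larsen, Fri morning→Johansson, Fri afternoon→Johansson, Fri evening→Larsen, Sat morning→Pham.
Total: 58 + 43 + 43 + 58 + 38 = €240.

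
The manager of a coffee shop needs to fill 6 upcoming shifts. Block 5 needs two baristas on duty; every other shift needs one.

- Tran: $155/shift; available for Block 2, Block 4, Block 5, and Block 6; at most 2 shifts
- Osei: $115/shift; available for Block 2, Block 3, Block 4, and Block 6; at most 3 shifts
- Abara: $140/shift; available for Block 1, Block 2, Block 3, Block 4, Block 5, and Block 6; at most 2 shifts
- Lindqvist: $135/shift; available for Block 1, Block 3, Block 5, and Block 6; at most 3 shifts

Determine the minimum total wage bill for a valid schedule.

$890

Picking the cheapest available barista for each shift independently would cost $870, but that ignores the shift limits.
An optimal schedule: Block 1→Lindqvist, Block 2→Osei, Block 3→Osei, Block 4→Osei, Block 5→Lindqvist+Abara, Block 6→Lindqvist.
Total: 135 + 115 + 115 + 115 + 135 + 140 + 135 = $890.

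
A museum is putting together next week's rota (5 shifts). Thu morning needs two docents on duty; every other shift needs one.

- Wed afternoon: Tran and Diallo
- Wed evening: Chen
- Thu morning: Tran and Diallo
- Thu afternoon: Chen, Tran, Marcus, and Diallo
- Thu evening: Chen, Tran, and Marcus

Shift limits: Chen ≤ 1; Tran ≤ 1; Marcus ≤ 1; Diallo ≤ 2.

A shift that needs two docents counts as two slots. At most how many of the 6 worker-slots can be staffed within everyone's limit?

Total capacity across all docents is 1+1+1+2 = 5, and 6 slots are needed, so at most 5 can be filled.
An assignment achieving 5: Wed afternoon→Tran, Wed evening→Chen, Thu morning→Diallo, Thu afternoon→Diallo, Thu evening→Marcus.
Loads: Chen 1/1, Tran 1/1, Marcus 1/1, Diallo 2/2.

5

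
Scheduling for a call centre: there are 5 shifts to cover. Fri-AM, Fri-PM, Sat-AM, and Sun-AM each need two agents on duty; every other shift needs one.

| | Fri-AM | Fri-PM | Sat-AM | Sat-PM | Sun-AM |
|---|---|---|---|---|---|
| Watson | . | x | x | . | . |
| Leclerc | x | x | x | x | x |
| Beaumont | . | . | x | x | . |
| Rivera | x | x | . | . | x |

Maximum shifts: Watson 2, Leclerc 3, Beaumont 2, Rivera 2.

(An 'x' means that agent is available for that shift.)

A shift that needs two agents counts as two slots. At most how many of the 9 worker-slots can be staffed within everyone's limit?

Total capacity across all agents is 2+3+2+2 = 9, and 9 slots are needed, so at most 9 can be filled.
An assignment achieving 9: Fri-AM→Leclerc+Rivera, Fri-PM→Watson+Leclerc, Sat-AM→Watson+Beaumont, Sat-PM→Beaumont, Sun-AM→Leclerc+Rivera.
Loads: Watson 2/2, Leclerc 3/3, Beaumont 2/2, Rivera 2/2.

9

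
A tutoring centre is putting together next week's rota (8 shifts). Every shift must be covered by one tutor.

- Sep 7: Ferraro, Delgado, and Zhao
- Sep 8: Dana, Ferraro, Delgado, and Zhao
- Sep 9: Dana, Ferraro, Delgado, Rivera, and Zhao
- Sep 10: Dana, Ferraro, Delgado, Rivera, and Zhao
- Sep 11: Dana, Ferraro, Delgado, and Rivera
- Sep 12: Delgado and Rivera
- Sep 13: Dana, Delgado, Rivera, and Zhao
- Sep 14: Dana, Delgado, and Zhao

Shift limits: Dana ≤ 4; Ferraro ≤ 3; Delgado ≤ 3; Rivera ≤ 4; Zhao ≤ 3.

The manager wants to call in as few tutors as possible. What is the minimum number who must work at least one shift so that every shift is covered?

3

8 slots to fill and no one can take more than 4, so at least ⌈8/4⌉ = 2 tutors are needed.
No set of 2 tutors can cover every shift (each such set leaves at least one shift with no one available or exceeds a cap).
Dana, Ferraro, and Delgado alone can cover everything: Sep 7→Ferraro, Sep 8→Dana, Sep 9→Dana, Sep 10→Ferraro, Sep 11→Ferraro, Sep 12→Delgado, Sep 13→Dana, Sep 14→Dana.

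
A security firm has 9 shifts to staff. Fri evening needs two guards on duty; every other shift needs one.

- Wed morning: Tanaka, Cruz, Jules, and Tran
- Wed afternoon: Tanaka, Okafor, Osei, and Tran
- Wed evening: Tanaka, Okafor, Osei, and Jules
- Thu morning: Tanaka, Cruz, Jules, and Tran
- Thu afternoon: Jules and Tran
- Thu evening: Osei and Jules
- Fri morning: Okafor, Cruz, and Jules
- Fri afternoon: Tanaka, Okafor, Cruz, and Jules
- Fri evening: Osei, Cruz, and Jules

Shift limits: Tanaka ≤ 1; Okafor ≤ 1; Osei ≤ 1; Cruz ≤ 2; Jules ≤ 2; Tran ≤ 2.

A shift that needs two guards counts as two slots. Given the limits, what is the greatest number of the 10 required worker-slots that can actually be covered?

Total capacity across all guards is 1+1+1+2+2+2 = 9, and 10 slots are needed, so at most 9 can be filled.
An assignment achieving 9: Wed morning→Tanaka, Wed afternoon→Tran, Thu morning→Tran, Thu afternoon→Jules, Thu evening→Osei, Fri morning→Okafor, Fri afternoon→Cruz, Fri evening→Cruz+Jules.
Loads: Tanaka 1/1, Okafor 1/1, Osei 1/1, Cruz 2/2, Jules 2/2, Tran 2/2.

9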